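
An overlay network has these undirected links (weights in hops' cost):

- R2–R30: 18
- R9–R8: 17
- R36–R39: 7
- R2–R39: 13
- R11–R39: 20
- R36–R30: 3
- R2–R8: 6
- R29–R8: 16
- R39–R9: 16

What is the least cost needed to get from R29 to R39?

Running Dijkstra from R29:
R29: 0
R8: 16  (via R29)
R2: 22  (via R8)
R9: 33  (via R8)
R39: 35  (via R2)
Shortest route: R29–R8–R2–R39 = 35 hops' cost.

35 hops' cost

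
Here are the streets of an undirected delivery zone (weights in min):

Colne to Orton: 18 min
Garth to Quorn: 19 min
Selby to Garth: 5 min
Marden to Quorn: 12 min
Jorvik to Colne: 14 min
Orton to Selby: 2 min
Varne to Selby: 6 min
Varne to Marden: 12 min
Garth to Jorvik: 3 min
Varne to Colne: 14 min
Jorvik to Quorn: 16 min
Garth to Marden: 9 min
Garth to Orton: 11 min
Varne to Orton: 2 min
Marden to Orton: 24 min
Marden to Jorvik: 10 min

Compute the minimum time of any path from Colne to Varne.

14 min

Compare a few routes:
Colne–Varne: 14 = 14
Colne–Orton–Varne: 18+2 = 20
Cheapest is Colne–Varne at 14 min.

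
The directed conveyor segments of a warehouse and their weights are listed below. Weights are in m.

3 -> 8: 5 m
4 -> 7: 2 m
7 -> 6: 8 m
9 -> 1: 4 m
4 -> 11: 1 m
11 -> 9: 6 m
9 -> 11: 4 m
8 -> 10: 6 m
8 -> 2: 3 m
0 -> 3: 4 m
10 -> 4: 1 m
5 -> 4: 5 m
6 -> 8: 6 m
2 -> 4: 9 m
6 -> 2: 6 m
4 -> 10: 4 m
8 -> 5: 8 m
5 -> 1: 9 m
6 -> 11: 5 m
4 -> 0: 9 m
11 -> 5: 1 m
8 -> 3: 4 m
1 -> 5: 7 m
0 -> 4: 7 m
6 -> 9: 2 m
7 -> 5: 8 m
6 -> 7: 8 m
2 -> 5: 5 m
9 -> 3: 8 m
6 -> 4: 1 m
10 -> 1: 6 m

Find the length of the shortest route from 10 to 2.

17 m

Running Dijkstra from 10:
10: 0
4: 1  (via 10)
11: 2  (via 4)
5: 3  (via 11)
7: 3  (via 4)
1: 6  (via 10)
9: 8  (via 11)
0: 10  (via 4)
6: 11  (via 7)
3: 14  (via 0)
2: 17  (via 6)
Shortest route: 10 → 4 → 7 → 6 → 2 = 17 m.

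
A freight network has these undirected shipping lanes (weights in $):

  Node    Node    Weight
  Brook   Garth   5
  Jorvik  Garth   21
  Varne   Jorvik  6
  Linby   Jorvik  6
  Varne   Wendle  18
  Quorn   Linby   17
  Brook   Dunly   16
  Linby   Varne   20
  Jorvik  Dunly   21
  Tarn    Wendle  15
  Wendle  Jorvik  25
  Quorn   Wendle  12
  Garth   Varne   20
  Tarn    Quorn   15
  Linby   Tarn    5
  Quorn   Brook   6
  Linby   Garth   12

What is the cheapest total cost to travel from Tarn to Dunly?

$32

Candidate routes:
Tarn - Quorn - Brook - Dunly: 15+6+16 = 37
Tarn - Linby - Quorn - Brook - Dunly: 5+17+6+16 = 44
Tarn - Linby - Garth - Brook - Dunly: 5+12+5+16 = 38
Tarn - Linby - Jorvik - Dunly: 5+6+21 = 32
Cheapest is Tarn - Linby - Jorvik - Dunly at $32.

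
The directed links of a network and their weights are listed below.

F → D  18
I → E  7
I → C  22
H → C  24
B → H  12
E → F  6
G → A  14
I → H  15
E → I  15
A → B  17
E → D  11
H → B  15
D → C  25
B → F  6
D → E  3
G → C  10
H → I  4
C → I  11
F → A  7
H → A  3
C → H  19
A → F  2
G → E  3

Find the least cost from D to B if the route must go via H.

48

Shortest D→H: D → E → I → H = 33
Shortest H→B: H → B = 15
Total via H: 33 + 15 = 48.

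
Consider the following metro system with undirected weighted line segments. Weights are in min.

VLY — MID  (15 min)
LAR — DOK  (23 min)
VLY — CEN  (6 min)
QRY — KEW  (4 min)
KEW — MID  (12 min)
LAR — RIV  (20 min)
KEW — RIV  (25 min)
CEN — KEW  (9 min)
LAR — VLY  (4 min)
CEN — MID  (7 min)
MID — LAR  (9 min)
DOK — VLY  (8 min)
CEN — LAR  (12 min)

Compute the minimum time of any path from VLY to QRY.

19 min

Shortest distances from VLY:
VLY: 0
LAR: 4  (via VLY)
CEN: 6  (via VLY)
DOK: 8  (via VLY)
MID: 13  (via LAR)
KEW: 15  (via CEN)
QRY: 19  (via KEW)
Shortest route: VLY–CEN–KEW–QRY = 19 min.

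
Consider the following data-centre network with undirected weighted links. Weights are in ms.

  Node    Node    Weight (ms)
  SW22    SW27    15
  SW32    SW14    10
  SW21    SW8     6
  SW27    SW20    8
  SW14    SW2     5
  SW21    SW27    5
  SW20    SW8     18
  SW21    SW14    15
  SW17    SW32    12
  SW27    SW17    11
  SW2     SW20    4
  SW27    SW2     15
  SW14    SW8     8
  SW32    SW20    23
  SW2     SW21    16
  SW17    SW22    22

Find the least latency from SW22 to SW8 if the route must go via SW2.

40 ms

Best SW22 to SW2: SW22 → SW27 → SW20 → SW2 costing 27
Best SW2 to SW8: SW2 → SW14 → SW8 costing 13
Total via SW2: 27 + 13 = 40 ms.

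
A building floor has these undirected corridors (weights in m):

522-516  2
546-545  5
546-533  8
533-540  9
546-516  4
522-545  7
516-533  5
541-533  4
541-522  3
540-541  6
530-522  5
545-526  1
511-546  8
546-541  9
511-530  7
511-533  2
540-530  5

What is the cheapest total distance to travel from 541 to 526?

11 m

Running Dijkstra from 541:
541: 0
522: 3  (via 541)
533: 4  (via 541)
516: 5  (via 522)
540: 6  (via 541)
511: 6  (via 533)
530: 8  (via 522)
546: 9  (via 541)
545: 10  (via 522)
526: 11  (via 545)
Shortest route: 541 → 522 → 545 → 526 = 11 m.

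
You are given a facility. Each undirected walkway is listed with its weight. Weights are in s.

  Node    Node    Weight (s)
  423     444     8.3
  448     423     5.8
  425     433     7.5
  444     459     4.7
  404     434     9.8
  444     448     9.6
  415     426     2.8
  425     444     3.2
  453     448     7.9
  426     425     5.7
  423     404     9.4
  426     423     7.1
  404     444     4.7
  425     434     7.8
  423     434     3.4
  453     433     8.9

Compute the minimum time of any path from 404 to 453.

Compare a few routes:
404 - 423 - 448 - 453: 9.4+5.8+7.9 = 23.1
404 - 444 - 448 - 453: 4.7+9.6+7.9 = 22.2
Cheapest is 404 - 444 - 448 - 453 at 22.2 s.

22.2 s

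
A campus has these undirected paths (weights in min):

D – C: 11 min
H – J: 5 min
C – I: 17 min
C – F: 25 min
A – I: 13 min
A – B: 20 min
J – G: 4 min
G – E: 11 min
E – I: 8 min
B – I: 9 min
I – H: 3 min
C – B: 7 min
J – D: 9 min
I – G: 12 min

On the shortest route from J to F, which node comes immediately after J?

D

Compare a few routes:
J–H–I–C–F: 5+3+17+25 = 50
J–H–I–B–C–F: 5+3+9+7+25 = 49
J–D–C–F: 9+11+25 = 45
The minimum is 45 min via J–D–C–F.
So from J the first move is to D.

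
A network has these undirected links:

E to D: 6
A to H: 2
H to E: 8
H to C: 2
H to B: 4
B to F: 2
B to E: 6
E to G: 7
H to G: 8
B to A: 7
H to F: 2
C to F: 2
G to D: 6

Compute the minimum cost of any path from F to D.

14

Shortest distances from F:
F: 0
B: 2  (via F)
C: 2  (via F)
H: 2  (via F)
A: 4  (via H)
E: 8  (via B)
G: 10  (via H)
D: 14  (via E)
Shortest route: F–B–E–D = 14.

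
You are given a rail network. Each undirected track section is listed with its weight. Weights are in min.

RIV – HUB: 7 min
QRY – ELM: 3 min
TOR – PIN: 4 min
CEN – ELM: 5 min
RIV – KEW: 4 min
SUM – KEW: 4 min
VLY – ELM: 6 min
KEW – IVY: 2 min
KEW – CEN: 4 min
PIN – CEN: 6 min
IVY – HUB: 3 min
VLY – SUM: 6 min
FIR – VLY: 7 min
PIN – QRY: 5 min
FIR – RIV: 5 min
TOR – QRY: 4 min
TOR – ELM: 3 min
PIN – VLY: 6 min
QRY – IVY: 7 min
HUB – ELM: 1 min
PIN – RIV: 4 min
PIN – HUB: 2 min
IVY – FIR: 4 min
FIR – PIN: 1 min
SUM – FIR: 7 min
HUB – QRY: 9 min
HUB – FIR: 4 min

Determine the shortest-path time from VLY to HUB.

Enumerating some paths:
VLY–ELM–HUB: 6+1 = 7
VLY–PIN–HUB: 6+2 = 8
Cheapest is VLY–ELM–HUB at 7 min.

7 min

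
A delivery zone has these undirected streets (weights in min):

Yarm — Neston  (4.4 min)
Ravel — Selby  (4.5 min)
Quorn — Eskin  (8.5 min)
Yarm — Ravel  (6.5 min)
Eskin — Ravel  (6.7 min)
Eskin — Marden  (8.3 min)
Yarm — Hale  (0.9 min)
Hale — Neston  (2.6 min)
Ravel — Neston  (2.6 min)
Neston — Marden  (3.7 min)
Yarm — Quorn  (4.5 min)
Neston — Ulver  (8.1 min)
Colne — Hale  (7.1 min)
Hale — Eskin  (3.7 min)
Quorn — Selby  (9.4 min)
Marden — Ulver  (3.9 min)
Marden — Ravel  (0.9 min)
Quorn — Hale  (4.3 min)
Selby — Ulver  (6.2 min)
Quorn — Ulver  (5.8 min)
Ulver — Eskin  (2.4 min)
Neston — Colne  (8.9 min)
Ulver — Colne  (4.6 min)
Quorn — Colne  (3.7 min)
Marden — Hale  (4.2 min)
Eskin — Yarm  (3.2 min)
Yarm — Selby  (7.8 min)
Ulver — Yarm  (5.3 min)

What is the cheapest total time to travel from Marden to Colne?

Enumerating some paths:
Marden → Hale → Colne: 4.2+7.1 = 11.3
Marden → Ulver → Colne: 3.9+4.6 = 8.5
Marden → Hale → Quorn → Colne: 4.2+4.3+3.7 = 12.2
The minimum is 8.5 min via Marden → Ulver → Colne.

8.5 min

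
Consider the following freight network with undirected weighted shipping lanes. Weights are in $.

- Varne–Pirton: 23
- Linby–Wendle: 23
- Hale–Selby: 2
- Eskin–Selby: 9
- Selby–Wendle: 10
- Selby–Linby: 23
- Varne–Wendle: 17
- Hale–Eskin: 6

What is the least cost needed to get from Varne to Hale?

$29

Settle nodes by increasing distance from Varne:
Varne: 0
Wendle: 17  (via Varne)
Pirton: 23  (via Varne)
Selby: 27  (via Wendle)
Hale: 29  (via Selby)
Shortest route: Varne → Wendle → Selby → Hale = $29.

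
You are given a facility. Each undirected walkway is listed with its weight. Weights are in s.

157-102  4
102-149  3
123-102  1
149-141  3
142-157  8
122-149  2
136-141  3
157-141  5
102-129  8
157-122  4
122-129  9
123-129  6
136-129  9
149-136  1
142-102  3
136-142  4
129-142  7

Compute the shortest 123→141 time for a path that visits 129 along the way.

Shortest 123→129: 123–129 = 6
Shortest 129→141: 129–136–141 = 12
Total via 129: 6 + 12 = 18 s.

18 s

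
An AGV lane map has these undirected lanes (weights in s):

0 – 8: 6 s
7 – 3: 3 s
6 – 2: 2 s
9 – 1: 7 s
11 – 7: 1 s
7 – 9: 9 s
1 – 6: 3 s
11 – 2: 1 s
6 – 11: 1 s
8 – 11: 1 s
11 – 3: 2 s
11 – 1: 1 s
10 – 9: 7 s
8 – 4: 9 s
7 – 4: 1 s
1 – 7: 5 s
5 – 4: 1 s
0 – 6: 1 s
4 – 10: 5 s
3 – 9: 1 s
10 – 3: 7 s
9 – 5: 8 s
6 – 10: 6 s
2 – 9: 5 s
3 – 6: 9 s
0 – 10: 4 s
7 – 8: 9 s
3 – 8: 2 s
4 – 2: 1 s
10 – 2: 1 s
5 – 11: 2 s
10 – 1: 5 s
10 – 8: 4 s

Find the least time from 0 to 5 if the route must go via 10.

Best 0 to 10: 0 → 10 costing 4
Best 10 to 5: 10 → 2 → 4 → 5 costing 3
Total via 10: 4 + 3 = 7 s.

7 s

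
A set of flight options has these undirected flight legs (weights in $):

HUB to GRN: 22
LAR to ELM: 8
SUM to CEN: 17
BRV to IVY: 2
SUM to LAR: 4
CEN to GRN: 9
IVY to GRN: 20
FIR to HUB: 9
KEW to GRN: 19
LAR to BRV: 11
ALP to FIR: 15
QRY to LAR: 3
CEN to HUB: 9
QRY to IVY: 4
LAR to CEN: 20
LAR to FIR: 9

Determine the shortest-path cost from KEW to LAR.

$46

Compare a few routes:
KEW - GRN - CEN - LAR: 19+9+20 = 48
KEW - GRN - IVY - QRY - LAR: 19+20+4+3 = 46
The minimum is $46 via KEW - GRN - IVY - QRY - LAR.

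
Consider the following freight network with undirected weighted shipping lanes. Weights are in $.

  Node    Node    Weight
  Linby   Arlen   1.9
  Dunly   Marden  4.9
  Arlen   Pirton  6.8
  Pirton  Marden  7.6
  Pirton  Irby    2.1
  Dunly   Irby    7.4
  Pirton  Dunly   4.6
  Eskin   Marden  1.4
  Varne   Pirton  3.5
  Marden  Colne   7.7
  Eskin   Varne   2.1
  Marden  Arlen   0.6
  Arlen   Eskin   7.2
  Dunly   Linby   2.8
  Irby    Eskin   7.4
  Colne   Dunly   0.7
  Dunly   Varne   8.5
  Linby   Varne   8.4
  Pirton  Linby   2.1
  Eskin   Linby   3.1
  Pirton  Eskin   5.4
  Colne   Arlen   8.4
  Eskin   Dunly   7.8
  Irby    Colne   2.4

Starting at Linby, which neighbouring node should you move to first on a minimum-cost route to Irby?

Pirton

Compare a few routes:
Linby → Pirton → Irby: 2.1+2.1 = 4.2
Linby → Dunly → Colne → Irby: 2.8+0.7+2.4 = 5.9
Cheapest is Linby → Pirton → Irby at $4.2.
So from Linby the first move is to Pirton.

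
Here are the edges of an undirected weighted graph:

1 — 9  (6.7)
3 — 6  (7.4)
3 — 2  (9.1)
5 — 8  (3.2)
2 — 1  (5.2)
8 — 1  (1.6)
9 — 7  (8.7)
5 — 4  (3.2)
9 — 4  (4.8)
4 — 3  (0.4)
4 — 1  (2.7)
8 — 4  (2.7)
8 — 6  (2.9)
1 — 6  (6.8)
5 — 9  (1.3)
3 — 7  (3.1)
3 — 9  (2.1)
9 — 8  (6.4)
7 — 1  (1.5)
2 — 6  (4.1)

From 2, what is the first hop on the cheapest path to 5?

1

Compare a few routes:
2 → 1 → 8 → 5: 5.2+1.6+3.2 = 10
2 → 6 → 8 → 5: 4.1+2.9+3.2 = 10.2
2 → 1 → 4 → 5: 5.2+2.7+3.2 = 11.1
The minimum is 10 via 2 → 1 → 8 → 5.
So from 2 the first move is to 1.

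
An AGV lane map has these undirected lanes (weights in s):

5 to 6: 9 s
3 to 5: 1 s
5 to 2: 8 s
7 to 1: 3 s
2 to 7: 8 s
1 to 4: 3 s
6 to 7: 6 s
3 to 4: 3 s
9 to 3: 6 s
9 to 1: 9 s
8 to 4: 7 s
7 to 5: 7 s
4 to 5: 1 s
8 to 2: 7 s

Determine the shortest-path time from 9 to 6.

16 s

Settle nodes by increasing distance from 9:
9: 0
3: 6  (via 9)
5: 7  (via 3)
4: 8  (via 5)
1: 9  (via 9)
7: 12  (via 1)
2: 15  (via 5)
8: 15  (via 4)
6: 16  (via 5)
Shortest route: 9 → 3 → 5 → 6 = 16 s.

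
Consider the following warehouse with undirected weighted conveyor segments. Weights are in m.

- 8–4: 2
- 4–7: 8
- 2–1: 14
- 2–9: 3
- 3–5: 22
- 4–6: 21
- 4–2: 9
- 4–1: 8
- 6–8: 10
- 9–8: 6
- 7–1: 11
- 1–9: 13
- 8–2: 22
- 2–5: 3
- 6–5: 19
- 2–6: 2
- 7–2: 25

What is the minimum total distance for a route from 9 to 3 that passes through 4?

42 m

Best 9 to 4: 9 → 8 → 4 costing 8
Shortest 4→3: 4 → 2 → 5 → 3 = 34
Total via 4: 8 + 34 = 42 m.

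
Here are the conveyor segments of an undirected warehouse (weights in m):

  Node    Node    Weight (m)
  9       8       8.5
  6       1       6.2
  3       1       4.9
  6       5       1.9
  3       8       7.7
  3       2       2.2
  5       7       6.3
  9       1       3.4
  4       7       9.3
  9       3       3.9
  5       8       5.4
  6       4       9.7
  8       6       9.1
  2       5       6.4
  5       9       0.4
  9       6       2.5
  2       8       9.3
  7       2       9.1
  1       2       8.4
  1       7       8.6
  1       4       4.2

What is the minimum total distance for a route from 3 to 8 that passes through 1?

14.1 m

Shortest 3→1: 3–1 = 4.9
Best 1 to 8: 1–9–5–8 costing 9.2
Total via 1: 4.9 + 9.2 = 14.1 m.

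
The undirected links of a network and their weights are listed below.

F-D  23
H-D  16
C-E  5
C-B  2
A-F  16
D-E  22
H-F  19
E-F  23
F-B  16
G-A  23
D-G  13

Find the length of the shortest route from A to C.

Enumerating some paths:
A - F - E - C: 16+23+5 = 44
A - G - D - E - C: 23+13+22+5 = 63
A - F - B - C: 16+16+2 = 34
Cheapest is A - F - B - C at 34.

34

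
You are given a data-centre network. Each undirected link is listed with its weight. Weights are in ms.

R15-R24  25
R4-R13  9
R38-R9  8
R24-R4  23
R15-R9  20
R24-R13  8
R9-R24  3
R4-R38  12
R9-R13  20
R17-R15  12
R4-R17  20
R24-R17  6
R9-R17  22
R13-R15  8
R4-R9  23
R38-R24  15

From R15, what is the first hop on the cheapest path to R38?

Compare a few routes:
R15 - R13 - R24 - R9 - R38: 8+8+3+8 = 27
R15 - R9 - R38: 20+8 = 28
R15 - R17 - R24 - R9 - R38: 12+6+3+8 = 29
The minimum is 27 ms via R15 - R13 - R24 - R9 - R38.
So from R15 the first move is to R13.

R13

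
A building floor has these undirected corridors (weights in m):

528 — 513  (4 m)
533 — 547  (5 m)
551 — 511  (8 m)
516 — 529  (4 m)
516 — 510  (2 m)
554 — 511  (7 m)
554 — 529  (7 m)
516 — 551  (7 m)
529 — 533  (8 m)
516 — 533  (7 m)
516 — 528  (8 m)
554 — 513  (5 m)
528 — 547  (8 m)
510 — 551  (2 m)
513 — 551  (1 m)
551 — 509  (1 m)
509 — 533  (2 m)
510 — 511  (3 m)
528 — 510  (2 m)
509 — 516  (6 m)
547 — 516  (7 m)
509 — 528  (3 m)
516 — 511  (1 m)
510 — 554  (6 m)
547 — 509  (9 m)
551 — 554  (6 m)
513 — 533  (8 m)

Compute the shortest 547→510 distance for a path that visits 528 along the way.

10 m

Shortest 547→528: 547 → 528 = 8
Best 528 to 510: 528 → 510 costing 2
Total via 528: 8 + 2 = 10 m.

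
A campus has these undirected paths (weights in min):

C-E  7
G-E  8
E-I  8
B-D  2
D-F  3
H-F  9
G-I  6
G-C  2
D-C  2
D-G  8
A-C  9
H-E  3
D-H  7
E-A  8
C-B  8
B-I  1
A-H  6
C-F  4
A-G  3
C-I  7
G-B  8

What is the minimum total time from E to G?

8 min

Compare a few routes:
E–H–A–G: 3+6+3 = 12
E–C–G: 7+2 = 9
E–A–G: 8+3 = 11
E–G: 8 = 8
The minimum is 8 min via E–G.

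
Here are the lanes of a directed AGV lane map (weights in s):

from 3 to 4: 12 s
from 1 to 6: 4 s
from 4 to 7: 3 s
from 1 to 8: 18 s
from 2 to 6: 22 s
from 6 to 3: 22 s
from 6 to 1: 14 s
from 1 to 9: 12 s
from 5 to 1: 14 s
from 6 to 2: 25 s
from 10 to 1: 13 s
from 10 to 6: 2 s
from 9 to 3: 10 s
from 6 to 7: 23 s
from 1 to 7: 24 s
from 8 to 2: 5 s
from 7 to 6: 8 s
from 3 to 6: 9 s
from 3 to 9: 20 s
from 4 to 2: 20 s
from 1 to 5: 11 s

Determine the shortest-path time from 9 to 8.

Settle nodes by increasing distance from 9:
9: 0
3: 10  (via 9)
6: 19  (via 3)
4: 22  (via 3)
7: 25  (via 4)
1: 33  (via 6)
2: 42  (via 4)
5: 44  (via 1)
8: 51  (via 1)
Shortest route: 9–3–6–1–8 = 51 s.

51 s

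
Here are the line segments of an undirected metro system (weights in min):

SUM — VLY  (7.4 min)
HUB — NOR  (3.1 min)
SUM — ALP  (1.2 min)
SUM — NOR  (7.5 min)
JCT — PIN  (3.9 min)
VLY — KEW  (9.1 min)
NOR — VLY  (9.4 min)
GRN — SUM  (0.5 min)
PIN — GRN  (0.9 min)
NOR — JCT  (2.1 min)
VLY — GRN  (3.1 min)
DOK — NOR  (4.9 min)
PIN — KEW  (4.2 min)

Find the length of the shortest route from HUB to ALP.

11.7 min

Compare a few routes:
HUB - NOR - SUM - ALP: 3.1+7.5+1.2 = 11.8
HUB - NOR - JCT - PIN - GRN - SUM - ALP: 3.1+2.1+3.9+0.9+0.5+1.2 = 11.7
HUB - NOR - VLY - GRN - SUM - ALP: 3.1+9.4+3.1+0.5+1.2 = 17.3
Cheapest is HUB - NOR - JCT - PIN - GRN - SUM - ALP at 11.7 min.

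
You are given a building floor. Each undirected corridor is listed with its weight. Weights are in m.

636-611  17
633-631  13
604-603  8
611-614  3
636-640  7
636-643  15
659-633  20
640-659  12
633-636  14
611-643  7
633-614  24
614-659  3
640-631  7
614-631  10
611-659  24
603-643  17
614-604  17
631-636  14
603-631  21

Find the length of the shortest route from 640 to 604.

32 m

Settle nodes by increasing distance from 640:
640: 0
631: 7  (via 640)
636: 7  (via 640)
659: 12  (via 640)
614: 15  (via 659)
611: 18  (via 614)
633: 20  (via 631)
643: 22  (via 636)
603: 28  (via 631)
604: 32  (via 614)
Shortest route: 640 → 659 → 614 → 604 = 32 m.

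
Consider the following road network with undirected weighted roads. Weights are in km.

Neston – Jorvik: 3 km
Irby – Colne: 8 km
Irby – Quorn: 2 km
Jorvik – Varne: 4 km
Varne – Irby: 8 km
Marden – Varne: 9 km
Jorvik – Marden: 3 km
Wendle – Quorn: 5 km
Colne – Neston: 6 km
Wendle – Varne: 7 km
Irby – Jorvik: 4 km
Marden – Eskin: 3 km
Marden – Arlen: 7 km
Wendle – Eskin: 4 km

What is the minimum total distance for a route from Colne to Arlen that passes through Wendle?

Best Colne to Wendle: Colne–Irby–Quorn–Wendle costing 15
Best Wendle to Arlen: Wendle–Eskin–Marden–Arlen costing 14
Total via Wendle: 15 + 14 = 29 km.

29 km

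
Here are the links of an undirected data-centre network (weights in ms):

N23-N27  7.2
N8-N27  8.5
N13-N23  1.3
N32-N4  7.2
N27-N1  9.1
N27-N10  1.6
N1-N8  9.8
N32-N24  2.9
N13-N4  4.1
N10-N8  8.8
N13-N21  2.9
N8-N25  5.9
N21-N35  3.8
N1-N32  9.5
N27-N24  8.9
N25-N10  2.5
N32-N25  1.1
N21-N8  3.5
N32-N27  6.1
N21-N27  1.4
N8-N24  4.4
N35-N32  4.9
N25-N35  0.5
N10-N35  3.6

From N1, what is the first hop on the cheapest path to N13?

Compare a few routes:
N1–N27–N23–N13: 9.1+7.2+1.3 = 17.6
N1–N27–N21–N13: 9.1+1.4+2.9 = 13.4
N1–N8–N21–N13: 9.8+3.5+2.9 = 16.2
N1–N32–N25–N35–N21–N13: 9.5+1.1+0.5+3.8+2.9 = 17.8
The minimum is 13.4 ms via N1–N27–N21–N13.
So from N1 the first move is to N27.

N27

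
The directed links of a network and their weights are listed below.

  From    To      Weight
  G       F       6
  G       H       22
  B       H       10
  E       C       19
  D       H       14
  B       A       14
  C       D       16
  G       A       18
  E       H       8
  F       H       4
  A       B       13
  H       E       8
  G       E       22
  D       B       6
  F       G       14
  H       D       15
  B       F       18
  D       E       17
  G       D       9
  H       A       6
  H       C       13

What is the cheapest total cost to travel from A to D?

38

Compare a few routes:
A–B–H–C–D: 13+10+13+16 = 52
A–B–F–H–D: 13+18+4+15 = 50
A–B–F–G–D: 13+18+14+9 = 54
A–B–H–D: 13+10+15 = 38
Cheapest is A–B–H–D at 38.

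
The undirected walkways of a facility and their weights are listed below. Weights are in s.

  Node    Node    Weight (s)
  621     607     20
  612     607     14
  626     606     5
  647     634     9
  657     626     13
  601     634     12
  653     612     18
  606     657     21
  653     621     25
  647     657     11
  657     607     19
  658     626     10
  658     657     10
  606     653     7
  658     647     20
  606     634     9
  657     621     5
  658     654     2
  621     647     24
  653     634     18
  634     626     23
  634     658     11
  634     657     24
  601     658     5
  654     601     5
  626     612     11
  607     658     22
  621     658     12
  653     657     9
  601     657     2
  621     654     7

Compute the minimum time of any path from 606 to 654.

Enumerating some paths:
606–626–658–654: 5+10+2 = 17
606–634–658–654: 9+11+2 = 22
Cheapest is 606–626–658–654 at 17 s.

17 s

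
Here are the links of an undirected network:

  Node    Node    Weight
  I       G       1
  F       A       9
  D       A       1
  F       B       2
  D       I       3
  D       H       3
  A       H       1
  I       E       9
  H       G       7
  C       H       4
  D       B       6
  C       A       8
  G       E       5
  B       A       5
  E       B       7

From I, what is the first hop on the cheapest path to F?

D

Candidate routes:
I–D–A–F: 3+1+9 = 13
I–D–B–F: 3+6+2 = 11
The minimum is 11 via I–D–B–F.
So from I the first move is to D.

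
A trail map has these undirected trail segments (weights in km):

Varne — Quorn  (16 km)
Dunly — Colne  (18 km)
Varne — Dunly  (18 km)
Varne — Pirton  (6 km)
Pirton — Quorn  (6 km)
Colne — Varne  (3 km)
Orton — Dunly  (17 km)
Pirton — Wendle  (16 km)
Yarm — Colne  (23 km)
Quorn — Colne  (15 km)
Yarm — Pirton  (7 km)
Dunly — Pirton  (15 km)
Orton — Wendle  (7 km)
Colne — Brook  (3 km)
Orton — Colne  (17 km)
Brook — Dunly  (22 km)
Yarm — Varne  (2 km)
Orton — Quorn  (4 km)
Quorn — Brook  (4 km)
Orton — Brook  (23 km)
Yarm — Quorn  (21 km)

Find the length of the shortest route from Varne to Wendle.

Running Dijkstra from Varne:
Varne: 0
Yarm: 2  (via Varne)
Colne: 3  (via Varne)
Pirton: 6  (via Varne)
Brook: 6  (via Colne)
Quorn: 10  (via Brook)
Orton: 14  (via Quorn)
Dunly: 18  (via Varne)
Wendle: 21  (via Orton)
Shortest route: Varne → Colne → Brook → Quorn → Orton → Wendle = 21 km.

21 km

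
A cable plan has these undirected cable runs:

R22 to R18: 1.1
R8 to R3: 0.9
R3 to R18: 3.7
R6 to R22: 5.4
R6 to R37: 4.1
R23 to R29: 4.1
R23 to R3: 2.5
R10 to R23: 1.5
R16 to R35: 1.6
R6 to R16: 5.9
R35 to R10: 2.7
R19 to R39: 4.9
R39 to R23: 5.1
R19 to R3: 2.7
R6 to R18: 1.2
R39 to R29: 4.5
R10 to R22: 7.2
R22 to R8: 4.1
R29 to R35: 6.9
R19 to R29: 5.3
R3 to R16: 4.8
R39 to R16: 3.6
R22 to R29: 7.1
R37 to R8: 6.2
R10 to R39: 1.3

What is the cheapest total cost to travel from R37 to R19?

9.8

Settle nodes by increasing distance from R37:
R37: 0
R6: 4.1  (via R37)
R18: 5.3  (via R6)
R8: 6.2  (via R37)
R22: 6.4  (via R18)
R3: 7.1  (via R8)
R23: 9.6  (via R3)
R19: 9.8  (via R3)
Shortest route: R37–R8–R3–R19 = 9.8.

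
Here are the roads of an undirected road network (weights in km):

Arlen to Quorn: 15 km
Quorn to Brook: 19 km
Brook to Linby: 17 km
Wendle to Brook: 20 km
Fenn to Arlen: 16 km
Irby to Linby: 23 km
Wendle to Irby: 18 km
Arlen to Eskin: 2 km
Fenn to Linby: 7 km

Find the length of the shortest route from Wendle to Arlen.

Compare a few routes:
Wendle - Brook - Linby - Fenn - Arlen: 20+17+7+16 = 60
Wendle - Irby - Linby - Fenn - Arlen: 18+23+7+16 = 64
Wendle - Irby - Linby - Brook - Quorn - Arlen: 18+23+17+19+15 = 92
Wendle - Brook - Quorn - Arlen: 20+19+15 = 54
Cheapest is Wendle - Brook - Quorn - Arlen at 54 km.

54 km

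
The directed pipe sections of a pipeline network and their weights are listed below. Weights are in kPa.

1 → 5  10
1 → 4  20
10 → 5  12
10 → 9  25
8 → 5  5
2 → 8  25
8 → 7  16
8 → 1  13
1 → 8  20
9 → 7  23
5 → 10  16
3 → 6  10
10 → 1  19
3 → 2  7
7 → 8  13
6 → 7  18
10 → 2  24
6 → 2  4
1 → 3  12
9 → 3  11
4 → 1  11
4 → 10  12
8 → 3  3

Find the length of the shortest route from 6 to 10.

50 kPa

Shortest distances from 6:
6: 0
2: 4  (via 6)
7: 18  (via 6)
8: 29  (via 2)
3: 32  (via 8)
5: 34  (via 8)
1: 42  (via 8)
10: 50  (via 5)
Shortest route: 6 → 2 → 8 → 5 → 10 = 50 kPa.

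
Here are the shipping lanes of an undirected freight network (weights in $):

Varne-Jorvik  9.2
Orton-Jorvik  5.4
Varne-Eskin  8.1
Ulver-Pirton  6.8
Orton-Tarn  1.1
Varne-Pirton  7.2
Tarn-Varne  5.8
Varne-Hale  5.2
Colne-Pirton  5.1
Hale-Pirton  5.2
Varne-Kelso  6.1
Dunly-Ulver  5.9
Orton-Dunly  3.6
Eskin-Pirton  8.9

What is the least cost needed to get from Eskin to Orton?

Shortest distances from Eskin:
Eskin: 0
Varne: 8.1  (via Eskin)
Pirton: 8.9  (via Eskin)
Hale: 13.3  (via Varne)
Tarn: 13.9  (via Varne)
Colne: 14  (via Pirton)
Kelso: 14.2  (via Varne)
Orton: 15  (via Tarn)
Shortest route: Eskin–Varne–Tarn–Orton = $15.

$15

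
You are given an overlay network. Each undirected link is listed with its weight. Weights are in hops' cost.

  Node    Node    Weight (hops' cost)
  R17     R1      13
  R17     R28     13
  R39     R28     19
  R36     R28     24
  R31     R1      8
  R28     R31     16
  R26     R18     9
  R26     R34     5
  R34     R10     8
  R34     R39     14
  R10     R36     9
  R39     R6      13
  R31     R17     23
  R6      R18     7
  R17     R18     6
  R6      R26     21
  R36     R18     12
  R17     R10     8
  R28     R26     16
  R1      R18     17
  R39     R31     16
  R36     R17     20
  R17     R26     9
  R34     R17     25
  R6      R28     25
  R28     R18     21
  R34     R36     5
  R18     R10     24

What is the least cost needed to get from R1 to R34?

27 hops' cost

Compare a few routes:
R1 - R17 - R26 - R34: 13+9+5 = 27
R1 - R17 - R10 - R34: 13+8+8 = 29
Cheapest is R1 - R17 - R26 - R34 at 27 hops' cost.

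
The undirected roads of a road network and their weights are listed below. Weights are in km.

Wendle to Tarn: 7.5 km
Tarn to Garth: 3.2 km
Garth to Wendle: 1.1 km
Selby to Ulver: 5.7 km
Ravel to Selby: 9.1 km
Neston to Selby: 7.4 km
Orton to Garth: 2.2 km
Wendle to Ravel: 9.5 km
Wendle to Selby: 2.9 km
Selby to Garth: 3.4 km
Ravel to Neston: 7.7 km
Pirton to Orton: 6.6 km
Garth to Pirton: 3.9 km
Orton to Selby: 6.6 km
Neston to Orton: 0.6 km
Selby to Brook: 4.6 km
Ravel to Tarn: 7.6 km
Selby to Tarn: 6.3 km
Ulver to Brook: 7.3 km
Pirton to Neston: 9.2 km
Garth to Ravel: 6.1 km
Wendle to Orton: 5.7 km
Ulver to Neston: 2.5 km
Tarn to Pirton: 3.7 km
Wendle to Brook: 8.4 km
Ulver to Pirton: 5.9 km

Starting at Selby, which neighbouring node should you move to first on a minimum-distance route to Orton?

Compare a few routes:
Selby - Garth - Orton: 3.4+2.2 = 5.6
Selby - Wendle - Garth - Orton: 2.9+1.1+2.2 = 6.2
Selby - Orton: 6.6 = 6.6
The minimum is 5.6 km via Selby - Garth - Orton.
So from Selby the first move is to Garth.

Garth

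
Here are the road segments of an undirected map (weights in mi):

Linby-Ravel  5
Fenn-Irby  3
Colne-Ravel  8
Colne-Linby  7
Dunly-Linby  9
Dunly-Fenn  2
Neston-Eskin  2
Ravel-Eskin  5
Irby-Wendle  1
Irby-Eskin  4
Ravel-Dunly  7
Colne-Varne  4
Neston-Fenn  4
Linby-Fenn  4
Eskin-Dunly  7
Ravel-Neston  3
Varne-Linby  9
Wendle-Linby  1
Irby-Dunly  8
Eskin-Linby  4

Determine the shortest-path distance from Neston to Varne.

Compare a few routes:
Neston - Ravel - Linby - Varne: 3+5+9 = 17
Neston - Eskin - Irby - Wendle - Linby - Varne: 2+4+1+1+9 = 17
Neston - Eskin - Linby - Varne: 2+4+9 = 15
The minimum is 15 mi via Neston - Eskin - Linby - Varne.

15 mi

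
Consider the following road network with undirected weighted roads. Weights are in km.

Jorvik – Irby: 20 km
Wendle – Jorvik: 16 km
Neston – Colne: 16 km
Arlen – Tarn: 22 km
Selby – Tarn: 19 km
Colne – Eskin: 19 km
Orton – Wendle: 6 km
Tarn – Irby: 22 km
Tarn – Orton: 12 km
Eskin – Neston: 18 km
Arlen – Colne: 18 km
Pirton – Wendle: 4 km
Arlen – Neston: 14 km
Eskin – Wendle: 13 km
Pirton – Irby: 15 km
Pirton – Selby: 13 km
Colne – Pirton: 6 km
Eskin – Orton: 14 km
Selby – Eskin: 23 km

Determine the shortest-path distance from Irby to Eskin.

Settle nodes by increasing distance from Irby:
Irby: 0
Pirton: 15  (via Irby)
Wendle: 19  (via Pirton)
Jorvik: 20  (via Irby)
Colne: 21  (via Pirton)
Tarn: 22  (via Irby)
Orton: 25  (via Wendle)
Selby: 28  (via Pirton)
Eskin: 32  (via Wendle)
Shortest route: Irby → Pirton → Wendle → Eskin = 32 km.

32 km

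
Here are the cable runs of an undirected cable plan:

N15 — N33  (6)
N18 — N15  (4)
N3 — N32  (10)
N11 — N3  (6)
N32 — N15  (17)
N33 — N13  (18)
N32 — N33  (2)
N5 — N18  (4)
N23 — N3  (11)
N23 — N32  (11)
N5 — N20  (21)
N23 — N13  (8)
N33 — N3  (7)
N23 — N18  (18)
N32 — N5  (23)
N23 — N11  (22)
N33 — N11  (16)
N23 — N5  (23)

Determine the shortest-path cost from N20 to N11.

Running Dijkstra from N20:
N20: 0
N5: 21  (via N20)
N18: 25  (via N5)
N15: 29  (via N18)
N33: 35  (via N15)
N32: 37  (via N33)
N3: 42  (via N33)
N23: 43  (via N18)
N11: 48  (via N3)
Shortest route: N20 → N5 → N18 → N15 → N33 → N3 → N11 = 48.

48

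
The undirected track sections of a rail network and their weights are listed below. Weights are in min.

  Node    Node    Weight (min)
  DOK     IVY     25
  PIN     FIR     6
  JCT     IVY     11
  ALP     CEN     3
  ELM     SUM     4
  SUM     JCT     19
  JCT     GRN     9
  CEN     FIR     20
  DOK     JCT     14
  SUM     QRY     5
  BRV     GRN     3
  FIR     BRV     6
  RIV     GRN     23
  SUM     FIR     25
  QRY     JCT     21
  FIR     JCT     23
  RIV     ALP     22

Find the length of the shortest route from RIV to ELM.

55 min

Enumerating some paths:
RIV → GRN → JCT → SUM → ELM: 23+9+19+4 = 55
RIV → GRN → BRV → FIR → SUM → ELM: 23+3+6+25+4 = 61
Cheapest is RIV → GRN → JCT → SUM → ELM at 55 min.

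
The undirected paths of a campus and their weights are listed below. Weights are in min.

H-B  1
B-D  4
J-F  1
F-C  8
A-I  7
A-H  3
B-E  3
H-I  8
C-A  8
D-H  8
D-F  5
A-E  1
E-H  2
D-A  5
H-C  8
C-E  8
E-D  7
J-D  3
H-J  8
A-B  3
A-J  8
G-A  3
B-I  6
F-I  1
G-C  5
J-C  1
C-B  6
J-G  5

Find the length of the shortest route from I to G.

Compare a few routes:
I - F - J - C - G: 1+1+1+5 = 8
I - F - J - G: 1+1+5 = 7
Cheapest is I - F - J - G at 7 min.

7 min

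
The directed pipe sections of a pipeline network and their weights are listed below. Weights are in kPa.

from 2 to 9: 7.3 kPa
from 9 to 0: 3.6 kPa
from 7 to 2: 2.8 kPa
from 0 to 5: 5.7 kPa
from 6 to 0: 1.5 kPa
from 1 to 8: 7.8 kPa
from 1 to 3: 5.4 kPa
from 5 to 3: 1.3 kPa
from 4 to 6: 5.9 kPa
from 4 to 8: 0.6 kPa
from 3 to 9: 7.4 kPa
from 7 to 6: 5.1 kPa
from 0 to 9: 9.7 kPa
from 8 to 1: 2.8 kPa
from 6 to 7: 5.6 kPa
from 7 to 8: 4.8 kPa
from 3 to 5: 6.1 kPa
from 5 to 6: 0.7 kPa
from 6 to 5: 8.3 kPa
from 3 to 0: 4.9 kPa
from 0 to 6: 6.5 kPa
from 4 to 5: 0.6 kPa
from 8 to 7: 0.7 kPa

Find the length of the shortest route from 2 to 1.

30.5 kPa

Candidate routes:
2 → 9 → 0 → 6 → 7 → 8 → 1: 7.3+3.6+6.5+5.6+4.8+2.8 = 30.6
2 → 9 → 0 → 5 → 6 → 7 → 8 → 1: 7.3+3.6+5.7+0.7+5.6+4.8+2.8 = 30.5
Cheapest is 2 → 9 → 0 → 5 → 6 → 7 → 8 → 1 at 30.5 kPa.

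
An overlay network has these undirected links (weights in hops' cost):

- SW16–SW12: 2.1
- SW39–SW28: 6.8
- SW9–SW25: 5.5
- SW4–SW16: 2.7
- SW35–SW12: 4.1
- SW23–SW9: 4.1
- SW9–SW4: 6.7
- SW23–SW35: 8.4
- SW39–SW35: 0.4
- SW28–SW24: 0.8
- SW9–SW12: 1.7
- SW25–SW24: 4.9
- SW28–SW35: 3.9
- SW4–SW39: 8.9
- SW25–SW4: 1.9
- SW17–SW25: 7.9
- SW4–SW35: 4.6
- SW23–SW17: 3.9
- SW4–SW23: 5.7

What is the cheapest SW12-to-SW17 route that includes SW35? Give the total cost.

Shortest SW12→SW35: SW12 → SW35 = 4.1
Shortest SW35→SW17: SW35 → SW23 → SW17 = 12.3
Total via SW35: 4.1 + 12.3 = 16.4 hops' cost.

16.4 hops' cost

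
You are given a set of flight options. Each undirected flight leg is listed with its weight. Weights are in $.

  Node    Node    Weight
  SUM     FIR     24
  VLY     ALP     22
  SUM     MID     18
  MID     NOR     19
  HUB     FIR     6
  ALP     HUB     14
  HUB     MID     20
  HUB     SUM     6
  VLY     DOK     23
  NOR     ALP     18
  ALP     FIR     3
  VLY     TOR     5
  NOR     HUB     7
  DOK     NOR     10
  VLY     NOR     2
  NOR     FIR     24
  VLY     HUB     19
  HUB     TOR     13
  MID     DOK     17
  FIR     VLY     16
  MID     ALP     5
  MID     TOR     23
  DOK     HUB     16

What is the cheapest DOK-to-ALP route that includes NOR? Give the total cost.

Shortest DOK→NOR: DOK–NOR = 10
Best NOR to ALP: NOR–HUB–FIR–ALP costing 16
Total via NOR: 10 + 16 = $26.

$26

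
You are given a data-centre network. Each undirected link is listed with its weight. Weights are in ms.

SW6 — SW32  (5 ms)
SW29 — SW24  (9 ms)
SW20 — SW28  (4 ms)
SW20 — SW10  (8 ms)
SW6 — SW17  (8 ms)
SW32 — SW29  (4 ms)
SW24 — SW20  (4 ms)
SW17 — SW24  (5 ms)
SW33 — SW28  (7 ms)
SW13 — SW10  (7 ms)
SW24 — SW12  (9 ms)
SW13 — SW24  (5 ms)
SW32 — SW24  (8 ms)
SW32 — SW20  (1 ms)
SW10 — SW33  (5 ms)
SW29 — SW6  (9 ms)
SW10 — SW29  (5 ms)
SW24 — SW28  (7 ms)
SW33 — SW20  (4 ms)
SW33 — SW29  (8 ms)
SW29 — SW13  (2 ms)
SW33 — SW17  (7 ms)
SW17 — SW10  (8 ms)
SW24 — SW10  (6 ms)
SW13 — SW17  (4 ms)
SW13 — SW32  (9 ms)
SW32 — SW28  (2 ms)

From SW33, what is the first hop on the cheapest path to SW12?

SW20

Compare a few routes:
SW33–SW20–SW24–SW12: 4+4+9 = 17
SW33–SW17–SW24–SW12: 7+5+9 = 21
SW33–SW10–SW24–SW12: 5+6+9 = 20
SW33–SW20–SW32–SW24–SW12: 4+1+8+9 = 22
The minimum is 17 ms via SW33–SW20–SW24–SW12.
So from SW33 the first move is to SW20.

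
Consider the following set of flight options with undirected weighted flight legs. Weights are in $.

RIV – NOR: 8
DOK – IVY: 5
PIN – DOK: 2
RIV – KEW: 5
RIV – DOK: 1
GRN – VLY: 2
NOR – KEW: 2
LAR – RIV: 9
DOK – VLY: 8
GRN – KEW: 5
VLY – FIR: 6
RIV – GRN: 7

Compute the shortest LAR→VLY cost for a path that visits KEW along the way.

Shortest LAR→KEW: LAR–RIV–KEW = 14
Shortest KEW→VLY: KEW–GRN–VLY = 7
Total via KEW: 14 + 7 = $21.

$21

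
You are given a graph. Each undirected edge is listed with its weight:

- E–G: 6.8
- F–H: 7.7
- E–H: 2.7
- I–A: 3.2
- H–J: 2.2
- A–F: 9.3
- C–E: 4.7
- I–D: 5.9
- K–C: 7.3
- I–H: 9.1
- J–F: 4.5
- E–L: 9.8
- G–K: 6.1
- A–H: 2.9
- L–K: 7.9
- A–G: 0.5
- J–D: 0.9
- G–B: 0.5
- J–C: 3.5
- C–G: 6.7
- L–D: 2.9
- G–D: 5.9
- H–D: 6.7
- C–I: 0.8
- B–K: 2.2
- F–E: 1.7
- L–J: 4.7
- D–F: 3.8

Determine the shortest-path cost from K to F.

Candidate routes:
K–B–G–A–H–E–F: 2.2+0.5+0.5+2.9+2.7+1.7 = 10.5
K–B–G–E–F: 2.2+0.5+6.8+1.7 = 11.2
Cheapest is K–B–G–A–H–E–F at 10.5.

10.5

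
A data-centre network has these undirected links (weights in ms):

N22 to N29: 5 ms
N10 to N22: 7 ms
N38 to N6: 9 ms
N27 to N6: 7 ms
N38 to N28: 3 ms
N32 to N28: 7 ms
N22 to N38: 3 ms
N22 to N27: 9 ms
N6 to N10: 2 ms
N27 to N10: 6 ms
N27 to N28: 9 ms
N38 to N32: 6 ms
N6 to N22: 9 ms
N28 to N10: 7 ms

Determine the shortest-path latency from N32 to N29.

Enumerating some paths:
N32 - N38 - N28 - N10 - N22 - N29: 6+3+7+7+5 = 28
N32 - N28 - N38 - N22 - N29: 7+3+3+5 = 18
N32 - N28 - N10 - N22 - N29: 7+7+7+5 = 26
N32 - N38 - N22 - N29: 6+3+5 = 14
The minimum is 14 ms via N32 - N38 - N22 - N29.

14 ms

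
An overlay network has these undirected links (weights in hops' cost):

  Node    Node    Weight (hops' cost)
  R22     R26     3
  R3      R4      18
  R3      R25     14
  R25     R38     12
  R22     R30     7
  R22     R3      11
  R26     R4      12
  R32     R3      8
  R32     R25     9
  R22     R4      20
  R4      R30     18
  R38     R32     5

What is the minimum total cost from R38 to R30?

Compare a few routes:
R38 - R25 - R3 - R22 - R30: 12+14+11+7 = 44
R38 - R32 - R3 - R22 - R30: 5+8+11+7 = 31
R38 - R32 - R25 - R3 - R22 - R30: 5+9+14+11+7 = 46
Cheapest is R38 - R32 - R3 - R22 - R30 at 31 hops' cost.

31 hops' cost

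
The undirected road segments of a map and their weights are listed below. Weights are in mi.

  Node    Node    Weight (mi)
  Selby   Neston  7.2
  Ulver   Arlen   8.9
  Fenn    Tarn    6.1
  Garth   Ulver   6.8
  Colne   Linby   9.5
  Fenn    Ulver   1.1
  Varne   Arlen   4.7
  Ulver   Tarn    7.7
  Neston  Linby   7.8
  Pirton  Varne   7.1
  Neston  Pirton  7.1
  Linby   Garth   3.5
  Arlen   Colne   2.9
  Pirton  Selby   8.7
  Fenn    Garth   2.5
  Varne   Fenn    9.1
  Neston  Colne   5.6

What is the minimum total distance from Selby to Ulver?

22.1 mi

Compare a few routes:
Selby → Neston → Colne → Arlen → Ulver: 7.2+5.6+2.9+8.9 = 24.6
Selby → Neston → Linby → Garth → Fenn → Ulver: 7.2+7.8+3.5+2.5+1.1 = 22.1
The minimum is 22.1 mi via Selby → Neston → Linby → Garth → Fenn → Ulver.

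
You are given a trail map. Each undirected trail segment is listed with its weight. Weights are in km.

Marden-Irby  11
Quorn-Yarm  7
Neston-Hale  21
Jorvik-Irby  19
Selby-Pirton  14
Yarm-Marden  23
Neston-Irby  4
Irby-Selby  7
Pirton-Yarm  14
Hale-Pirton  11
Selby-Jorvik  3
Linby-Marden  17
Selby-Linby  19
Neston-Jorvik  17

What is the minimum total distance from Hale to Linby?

44 km

Enumerating some paths:
Hale - Neston - Irby - Selby - Linby: 21+4+7+19 = 51
Hale - Pirton - Selby - Linby: 11+14+19 = 44
Hale - Neston - Irby - Marden - Linby: 21+4+11+17 = 53
Cheapest is Hale - Pirton - Selby - Linby at 44 km.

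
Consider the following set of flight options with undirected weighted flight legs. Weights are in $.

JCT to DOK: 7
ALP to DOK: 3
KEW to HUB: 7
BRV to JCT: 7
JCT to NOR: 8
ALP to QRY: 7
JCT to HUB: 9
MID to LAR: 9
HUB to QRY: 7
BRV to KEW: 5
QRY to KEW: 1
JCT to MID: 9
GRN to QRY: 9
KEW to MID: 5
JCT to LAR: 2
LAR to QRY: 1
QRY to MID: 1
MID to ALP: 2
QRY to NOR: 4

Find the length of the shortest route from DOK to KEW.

$7

Running Dijkstra from DOK:
DOK: 0
ALP: 3  (via DOK)
MID: 5  (via ALP)
QRY: 6  (via MID)
JCT: 7  (via DOK)
LAR: 7  (via QRY)
KEW: 7  (via QRY)
Shortest route: DOK → ALP → MID → QRY → KEW = $7.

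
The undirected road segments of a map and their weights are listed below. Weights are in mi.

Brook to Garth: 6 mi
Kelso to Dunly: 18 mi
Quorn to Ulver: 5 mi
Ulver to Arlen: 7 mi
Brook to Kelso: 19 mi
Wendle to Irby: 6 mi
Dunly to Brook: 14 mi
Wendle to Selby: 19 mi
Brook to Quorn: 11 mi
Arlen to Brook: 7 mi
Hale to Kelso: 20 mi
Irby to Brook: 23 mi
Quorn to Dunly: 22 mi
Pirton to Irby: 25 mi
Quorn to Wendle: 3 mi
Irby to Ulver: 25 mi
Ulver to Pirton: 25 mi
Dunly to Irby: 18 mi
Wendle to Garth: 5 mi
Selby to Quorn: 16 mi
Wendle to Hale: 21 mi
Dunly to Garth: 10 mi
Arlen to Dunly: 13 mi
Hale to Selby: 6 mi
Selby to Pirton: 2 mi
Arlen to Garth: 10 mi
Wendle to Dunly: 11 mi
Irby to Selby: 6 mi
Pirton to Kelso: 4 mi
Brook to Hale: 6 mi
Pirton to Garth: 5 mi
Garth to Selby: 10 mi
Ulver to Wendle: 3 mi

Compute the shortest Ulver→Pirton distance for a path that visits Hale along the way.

Shortest Ulver→Hale: Ulver → Arlen → Brook → Hale = 20
Best Hale to Pirton: Hale → Selby → Pirton costing 8
Total via Hale: 20 + 8 = 28 mi.

28 mi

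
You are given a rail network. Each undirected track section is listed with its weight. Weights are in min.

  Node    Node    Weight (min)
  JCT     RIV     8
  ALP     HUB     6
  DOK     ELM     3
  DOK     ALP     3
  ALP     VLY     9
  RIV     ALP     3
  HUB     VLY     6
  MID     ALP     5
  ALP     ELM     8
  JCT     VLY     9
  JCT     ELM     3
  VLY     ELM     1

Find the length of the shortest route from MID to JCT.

Candidate routes:
MID → ALP → RIV → JCT: 5+3+8 = 16
MID → ALP → DOK → ELM → JCT: 5+3+3+3 = 14
MID → ALP → ELM → JCT: 5+8+3 = 16
MID → ALP → VLY → ELM → JCT: 5+9+1+3 = 18
Cheapest is MID → ALP → DOK → ELM → JCT at 14 min.

14 min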